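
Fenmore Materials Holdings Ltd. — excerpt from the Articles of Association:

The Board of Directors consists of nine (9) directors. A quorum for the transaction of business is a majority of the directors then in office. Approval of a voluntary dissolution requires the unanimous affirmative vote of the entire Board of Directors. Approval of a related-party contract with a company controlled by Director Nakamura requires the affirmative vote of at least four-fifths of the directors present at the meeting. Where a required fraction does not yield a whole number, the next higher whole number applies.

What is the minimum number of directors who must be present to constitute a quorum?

5

A majority of 9 is 5.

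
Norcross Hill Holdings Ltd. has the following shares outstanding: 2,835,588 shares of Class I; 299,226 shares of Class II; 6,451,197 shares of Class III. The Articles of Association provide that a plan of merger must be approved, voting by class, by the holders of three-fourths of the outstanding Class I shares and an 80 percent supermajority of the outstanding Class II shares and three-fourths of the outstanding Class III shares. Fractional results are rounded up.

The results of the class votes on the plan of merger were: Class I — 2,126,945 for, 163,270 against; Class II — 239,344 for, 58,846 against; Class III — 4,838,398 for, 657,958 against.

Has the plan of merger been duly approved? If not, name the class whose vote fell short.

Not approved — the Class II shares did not give the required vote.

Class I: 3/4 of 2835588 = 2126691; 2,126,691 required, 2,126,945 in favor — approved.
Class II: 4/5 of 299226 = 239380.80, rounded up to 239381; 239,381 required, 239,344 in favor — not approved.
Class III: 3/4 of 6451197 = 4838397.75, rounded up to 4838398; 4,838,398 required, 4,838,398 in favor — approved.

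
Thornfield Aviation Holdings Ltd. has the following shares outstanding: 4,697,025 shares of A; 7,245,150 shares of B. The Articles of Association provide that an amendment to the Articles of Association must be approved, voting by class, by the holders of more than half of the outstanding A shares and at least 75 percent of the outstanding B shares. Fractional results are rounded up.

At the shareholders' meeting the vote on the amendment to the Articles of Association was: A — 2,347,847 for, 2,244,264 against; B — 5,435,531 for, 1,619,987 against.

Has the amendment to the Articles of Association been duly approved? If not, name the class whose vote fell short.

Not approved — the A shares did not give the required vote.

A: a majority of 4697025 is 2348513; 2,348,513 required, 2,347,847 in favor — not approved.
B: 3/4 of 7245150 = 5433862.50, rounded up to 5433863; 5,433,863 required, 5,435,531 in favor — approved.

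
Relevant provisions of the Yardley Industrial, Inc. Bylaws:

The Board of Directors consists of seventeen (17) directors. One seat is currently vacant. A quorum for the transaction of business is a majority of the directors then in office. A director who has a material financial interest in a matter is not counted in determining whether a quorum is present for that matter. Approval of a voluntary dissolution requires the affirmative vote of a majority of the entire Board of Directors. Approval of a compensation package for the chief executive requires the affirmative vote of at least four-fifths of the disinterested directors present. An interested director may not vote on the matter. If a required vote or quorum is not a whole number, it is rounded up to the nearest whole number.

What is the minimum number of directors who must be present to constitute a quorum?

A majority of 16 is 9.

9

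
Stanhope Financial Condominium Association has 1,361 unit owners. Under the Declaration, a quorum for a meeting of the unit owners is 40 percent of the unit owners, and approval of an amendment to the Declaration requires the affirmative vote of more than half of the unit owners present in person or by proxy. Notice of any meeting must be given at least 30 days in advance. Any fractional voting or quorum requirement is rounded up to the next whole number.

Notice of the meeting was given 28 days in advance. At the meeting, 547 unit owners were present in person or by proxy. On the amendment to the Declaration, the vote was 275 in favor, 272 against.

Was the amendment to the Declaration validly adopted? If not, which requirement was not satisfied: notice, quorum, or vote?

Notice: 28 days given; 30 required. Not satisfied.
Quorum: 40% of 1,361 = 544.40, rounded up to 545; 547 present. Satisfied.
Vote: requires a majority of those present (547); a majority of 547 is 274, so 274 needed; 275 in favor. Satisfied.

Invalid — notice requirement not satisfied.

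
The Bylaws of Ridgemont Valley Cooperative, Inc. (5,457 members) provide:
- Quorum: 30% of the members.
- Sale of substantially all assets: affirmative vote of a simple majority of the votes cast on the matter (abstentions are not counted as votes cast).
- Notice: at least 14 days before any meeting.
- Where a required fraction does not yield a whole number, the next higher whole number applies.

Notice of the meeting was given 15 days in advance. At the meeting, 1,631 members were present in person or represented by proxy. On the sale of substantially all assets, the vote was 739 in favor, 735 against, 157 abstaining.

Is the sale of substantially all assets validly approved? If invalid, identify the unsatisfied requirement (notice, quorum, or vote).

Invalid — quorum requirement not satisfied.

Notice: 15 days given; 14 required. Satisfied.
Quorum: 30% of 5,457 = 1,637.10, rounded up to 1,638; 1,631 present. Not satisfied.
Vote: requires a majority of the votes cast (1,631 − 157 abstaining = 1,474); a majority of 1474 is 738, so 738 needed; 739 in favor. Satisfied.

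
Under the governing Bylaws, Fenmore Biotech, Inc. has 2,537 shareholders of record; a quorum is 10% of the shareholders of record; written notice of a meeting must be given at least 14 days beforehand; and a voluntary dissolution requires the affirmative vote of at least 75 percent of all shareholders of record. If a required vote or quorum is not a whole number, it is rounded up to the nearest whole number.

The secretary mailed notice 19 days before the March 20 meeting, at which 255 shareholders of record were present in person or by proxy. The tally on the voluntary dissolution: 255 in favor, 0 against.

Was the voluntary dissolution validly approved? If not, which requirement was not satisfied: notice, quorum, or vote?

Notice: 19 days given; 14 required. Satisfied.
Quorum: 10% of 2,537 = 253.70, rounded up to 254; 255 present. Satisfied.
Vote: requires three-fourths of all shareholders of record (2,537); 3/4 of 2537 = 1902.75, rounded up to 1903, so 1,903 needed; 255 in favor. Not satisfied.

Invalid — vote requirement not satisfied.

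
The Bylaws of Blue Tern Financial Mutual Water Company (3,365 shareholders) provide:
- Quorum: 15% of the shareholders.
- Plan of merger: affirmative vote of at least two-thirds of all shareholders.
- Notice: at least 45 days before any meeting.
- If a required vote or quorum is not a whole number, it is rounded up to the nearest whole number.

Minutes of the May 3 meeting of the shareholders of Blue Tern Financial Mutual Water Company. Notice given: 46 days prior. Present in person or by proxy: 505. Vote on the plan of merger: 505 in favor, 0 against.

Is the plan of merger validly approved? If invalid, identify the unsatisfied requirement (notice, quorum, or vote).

Notice: 46 days given; 45 required. Satisfied.
Quorum: 15% of 3,365 = 504.75, rounded up to 505; 505 present. Satisfied.
Vote: requires two-thirds of all shareholders (3,365); 2/3 of 3365 = 2243.33, rounded up to 2244, so 2,244 needed; 505 in favor. Not satisfied.

Invalid — vote requirement not satisfied.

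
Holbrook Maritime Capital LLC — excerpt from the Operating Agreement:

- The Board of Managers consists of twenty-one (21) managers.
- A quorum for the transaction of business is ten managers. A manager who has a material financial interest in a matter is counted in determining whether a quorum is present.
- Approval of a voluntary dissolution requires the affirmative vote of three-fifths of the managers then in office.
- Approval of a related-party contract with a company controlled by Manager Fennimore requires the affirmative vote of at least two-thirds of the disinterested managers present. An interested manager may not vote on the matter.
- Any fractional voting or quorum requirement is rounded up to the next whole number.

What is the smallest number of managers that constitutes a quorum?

10

The quorum is fixed at 10.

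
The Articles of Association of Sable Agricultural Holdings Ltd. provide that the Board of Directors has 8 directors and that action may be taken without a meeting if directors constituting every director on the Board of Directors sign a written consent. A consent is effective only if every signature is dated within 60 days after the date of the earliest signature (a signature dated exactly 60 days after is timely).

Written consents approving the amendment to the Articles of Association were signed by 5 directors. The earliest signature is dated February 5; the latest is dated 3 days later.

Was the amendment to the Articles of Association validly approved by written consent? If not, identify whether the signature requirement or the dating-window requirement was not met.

Not effective — insufficient signatures.

Signatures required: every one of 8 — unanimous means all 8, so 8 needed; 5 signed. Insufficient.
Dating window: the latest signature is 3 days after the earliest; the limit is 60 days. Within the window.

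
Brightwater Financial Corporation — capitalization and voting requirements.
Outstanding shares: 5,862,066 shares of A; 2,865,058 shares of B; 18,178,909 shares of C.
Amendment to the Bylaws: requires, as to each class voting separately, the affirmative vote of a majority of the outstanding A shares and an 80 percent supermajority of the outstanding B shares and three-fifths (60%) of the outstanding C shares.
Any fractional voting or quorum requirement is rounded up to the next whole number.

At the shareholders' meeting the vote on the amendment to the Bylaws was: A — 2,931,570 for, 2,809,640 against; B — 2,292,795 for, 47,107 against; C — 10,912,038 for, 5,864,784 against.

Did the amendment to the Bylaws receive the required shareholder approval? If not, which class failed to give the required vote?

Approved — every class gave the required vote.

A: a majority of 5862066 is 2931034; 2,931,034 required, 2,931,570 in favor — approved.
B: 4/5 of 2865058 = 2292046.40, rounded up to 2292047; 2,292,047 required, 2,292,795 in favor — approved.
C: 3/5 of 18178909 = 10907345.40, rounded up to 10907346; 10,907,346 required, 10,912,038 in favor — approved.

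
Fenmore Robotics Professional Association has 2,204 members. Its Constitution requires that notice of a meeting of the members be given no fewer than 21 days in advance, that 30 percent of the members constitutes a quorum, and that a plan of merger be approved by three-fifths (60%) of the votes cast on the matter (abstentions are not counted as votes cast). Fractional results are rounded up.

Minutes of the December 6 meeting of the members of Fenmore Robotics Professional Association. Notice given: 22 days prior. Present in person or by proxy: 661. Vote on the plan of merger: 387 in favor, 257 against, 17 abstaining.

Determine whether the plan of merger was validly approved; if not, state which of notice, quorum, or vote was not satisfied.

Invalid — quorum requirement not satisfied.

Notice: 22 days given; 21 required. Satisfied.
Quorum: 30% of 2,204 = 661.20, rounded up to 662; 661 present. Not satisfied.
Vote: requires three-fifths of the votes cast (661 − 17 abstaining = 644); 3/5 of 644 = 386.40, rounded up to 387, so 387 needed; 387 in favor. Satisfied.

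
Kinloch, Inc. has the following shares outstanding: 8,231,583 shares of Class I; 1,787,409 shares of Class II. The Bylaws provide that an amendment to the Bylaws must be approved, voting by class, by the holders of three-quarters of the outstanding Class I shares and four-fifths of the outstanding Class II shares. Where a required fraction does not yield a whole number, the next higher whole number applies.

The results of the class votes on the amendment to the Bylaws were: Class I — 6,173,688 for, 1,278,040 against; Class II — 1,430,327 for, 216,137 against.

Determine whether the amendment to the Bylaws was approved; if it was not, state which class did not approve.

Approved — every class gave the required vote.

Class I: 3/4 of 8231583 = 6173687.25, rounded up to 6173688; 6,173,688 required, 6,173,688 in favor — approved.
Class II: 4/5 of 1787409 = 1429927.20, rounded up to 1429928; 1,429,928 required, 1,430,327 in favor — approved.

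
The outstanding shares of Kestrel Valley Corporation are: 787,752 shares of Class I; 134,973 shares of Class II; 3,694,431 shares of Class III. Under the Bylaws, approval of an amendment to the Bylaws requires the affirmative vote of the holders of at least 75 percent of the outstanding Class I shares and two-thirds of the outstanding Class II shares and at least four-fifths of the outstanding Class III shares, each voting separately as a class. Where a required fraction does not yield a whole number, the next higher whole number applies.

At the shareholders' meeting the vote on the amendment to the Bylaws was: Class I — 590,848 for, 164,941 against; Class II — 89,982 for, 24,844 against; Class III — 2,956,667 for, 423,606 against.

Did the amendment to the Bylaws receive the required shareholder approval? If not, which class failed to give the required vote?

Approved — every class gave the required vote.

Class I: 3/4 of 787752 = 590814; 590,814 required, 590,848 in favor — approved.
Class II: 2/3 of 134973 = 89982; 89,982 required, 89,982 in favor — approved.
Class III: 4/5 of 3694431 = 2955544.80, rounded up to 2955545; 2,955,545 required, 2,956,667 in favor — approved.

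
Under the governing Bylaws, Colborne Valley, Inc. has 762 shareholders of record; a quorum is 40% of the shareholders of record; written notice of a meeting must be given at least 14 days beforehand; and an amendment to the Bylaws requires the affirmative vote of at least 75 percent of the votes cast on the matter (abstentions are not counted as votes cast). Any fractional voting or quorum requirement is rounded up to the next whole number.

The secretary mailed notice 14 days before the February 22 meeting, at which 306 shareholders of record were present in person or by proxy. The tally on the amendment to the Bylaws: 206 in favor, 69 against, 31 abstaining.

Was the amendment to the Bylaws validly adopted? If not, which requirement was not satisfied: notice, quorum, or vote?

Notice: 14 days given; 14 required. Satisfied.
Quorum: 40% of 762 = 304.80, rounded up to 305; 306 present. Satisfied.
Vote: requires three-fourths of the votes cast (306 − 31 abstaining = 275); 3/4 of 275 = 206.25, rounded up to 207, so 207 needed; 206 in favor. Not satisfied.

Invalid — vote requirement not satisfied.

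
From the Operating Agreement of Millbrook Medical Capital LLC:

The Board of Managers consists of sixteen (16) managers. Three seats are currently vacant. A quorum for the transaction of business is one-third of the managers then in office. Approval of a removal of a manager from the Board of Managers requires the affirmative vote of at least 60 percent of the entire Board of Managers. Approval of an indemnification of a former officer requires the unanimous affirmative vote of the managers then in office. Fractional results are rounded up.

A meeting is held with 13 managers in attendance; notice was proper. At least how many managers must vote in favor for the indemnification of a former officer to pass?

13

The indemnification of a former officer requires the unanimous vote of the managers then in office (13).
Unanimous means all 13.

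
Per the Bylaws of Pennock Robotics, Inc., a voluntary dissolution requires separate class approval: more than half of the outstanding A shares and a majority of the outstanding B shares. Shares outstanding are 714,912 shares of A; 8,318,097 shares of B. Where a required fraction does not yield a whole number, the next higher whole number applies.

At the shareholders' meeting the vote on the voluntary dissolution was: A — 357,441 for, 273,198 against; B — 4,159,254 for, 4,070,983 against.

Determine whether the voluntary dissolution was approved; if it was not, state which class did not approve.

A: a majority of 714912 is 357457; 357,457 required, 357,441 in favor — not approved.
B: a majority of 8318097 is 4159049; 4,159,049 required, 4,159,254 in favor — approved.

Not approved — the A shares did not give the required vote.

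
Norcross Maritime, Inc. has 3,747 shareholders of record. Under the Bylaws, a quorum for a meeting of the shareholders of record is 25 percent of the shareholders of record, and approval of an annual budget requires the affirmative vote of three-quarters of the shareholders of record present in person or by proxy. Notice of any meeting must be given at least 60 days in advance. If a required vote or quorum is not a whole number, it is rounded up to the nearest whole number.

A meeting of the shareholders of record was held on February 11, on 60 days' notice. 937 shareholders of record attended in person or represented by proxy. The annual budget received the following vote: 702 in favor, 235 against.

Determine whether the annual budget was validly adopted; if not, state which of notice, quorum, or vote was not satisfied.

Invalid — vote requirement not satisfied.

Notice: 60 days given; 60 required. Satisfied.
Quorum: 25% of 3,747 = 936.75, rounded up to 937; 937 present. Satisfied.
Vote: requires three-fourths of those present (937); 3/4 of 937 = 702.75, rounded up to 703, so 703 needed; 702 in favor. Not satisfied.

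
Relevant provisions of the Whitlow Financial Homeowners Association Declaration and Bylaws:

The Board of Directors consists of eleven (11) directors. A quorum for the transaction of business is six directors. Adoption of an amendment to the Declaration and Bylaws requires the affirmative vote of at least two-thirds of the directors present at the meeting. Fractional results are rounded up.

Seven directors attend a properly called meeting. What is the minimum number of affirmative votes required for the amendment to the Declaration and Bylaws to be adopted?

5

The amendment to the Declaration and Bylaws requires two-thirds of the directors present (7).
2/3 of 7 = 4.67, rounded up to 5.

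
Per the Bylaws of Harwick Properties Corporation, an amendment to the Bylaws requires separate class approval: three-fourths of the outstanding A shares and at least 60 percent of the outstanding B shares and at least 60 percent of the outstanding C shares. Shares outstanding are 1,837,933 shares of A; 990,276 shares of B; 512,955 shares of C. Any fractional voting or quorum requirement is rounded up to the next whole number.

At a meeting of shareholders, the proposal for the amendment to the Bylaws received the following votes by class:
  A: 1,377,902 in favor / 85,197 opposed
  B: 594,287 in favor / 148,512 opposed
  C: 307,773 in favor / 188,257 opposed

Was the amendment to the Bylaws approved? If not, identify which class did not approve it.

A: 3/4 of 1837933 = 1378449.75, rounded up to 1378450; 1,378,450 required, 1,377,902 in favor — not approved.
B: 3/5 of 990276 = 594165.60, rounded up to 594166; 594,166 required, 594,287 in favor — approved.
C: 3/5 of 512955 = 307773; 307,773 required, 307,773 in favor — approved.

Not approved — the A shares did not give the required vote.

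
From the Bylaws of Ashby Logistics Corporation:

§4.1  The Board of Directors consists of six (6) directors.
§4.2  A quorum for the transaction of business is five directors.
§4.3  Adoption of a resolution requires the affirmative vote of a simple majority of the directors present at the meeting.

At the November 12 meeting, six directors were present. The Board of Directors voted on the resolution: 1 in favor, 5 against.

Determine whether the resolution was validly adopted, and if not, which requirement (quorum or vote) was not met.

Invalid — vote requirement not satisfied.

Quorum: 6 present; quorum is 5. Satisfied.
Vote: the resolution requires a majority of the directors present (6). A majority of 6 is 4, so 4 affirmative votes are needed; 1 voted in favor. Not satisfied.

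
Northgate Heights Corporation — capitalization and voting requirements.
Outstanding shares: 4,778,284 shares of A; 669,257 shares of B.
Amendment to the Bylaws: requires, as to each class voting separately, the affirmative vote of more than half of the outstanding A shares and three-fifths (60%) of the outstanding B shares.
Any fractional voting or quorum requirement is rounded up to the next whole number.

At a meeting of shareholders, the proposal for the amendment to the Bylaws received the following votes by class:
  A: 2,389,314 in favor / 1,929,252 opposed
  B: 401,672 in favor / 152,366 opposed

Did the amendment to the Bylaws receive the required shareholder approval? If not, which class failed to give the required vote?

Approved — every class gave the required vote.

A: a majority of 4778284 is 2389143; 2,389,143 required, 2,389,314 in favor — approved.
B: 3/5 of 669257 = 401554.20, rounded up to 401555; 401,555 required, 401,672 in favor — approved.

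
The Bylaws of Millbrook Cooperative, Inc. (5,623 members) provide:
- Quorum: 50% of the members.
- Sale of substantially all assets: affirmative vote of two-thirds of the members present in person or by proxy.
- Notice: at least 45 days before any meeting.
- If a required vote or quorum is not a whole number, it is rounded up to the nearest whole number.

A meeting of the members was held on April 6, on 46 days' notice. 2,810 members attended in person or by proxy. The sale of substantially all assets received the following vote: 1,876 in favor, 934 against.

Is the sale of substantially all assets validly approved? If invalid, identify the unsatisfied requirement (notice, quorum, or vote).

Notice: 46 days given; 45 required. Satisfied.
Quorum: 50% of 5,623 = 2,811.50, rounded up to 2,812; 2,810 present. Not satisfied.
Vote: requires two-thirds of those present (2,810); 2/3 of 2810 = 1873.33, rounded up to 1874, so 1,874 needed; 1,876 in favor. Satisfied.

Invalid — quorum requirement not satisfied.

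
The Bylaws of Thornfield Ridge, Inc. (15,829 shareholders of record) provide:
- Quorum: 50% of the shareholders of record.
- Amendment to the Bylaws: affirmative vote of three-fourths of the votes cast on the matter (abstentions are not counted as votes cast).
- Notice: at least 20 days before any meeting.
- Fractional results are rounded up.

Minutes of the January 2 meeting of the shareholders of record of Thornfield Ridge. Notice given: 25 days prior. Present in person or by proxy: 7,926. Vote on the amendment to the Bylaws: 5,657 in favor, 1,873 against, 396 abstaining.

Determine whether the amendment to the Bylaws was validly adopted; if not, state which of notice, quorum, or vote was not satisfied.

Valid — all requirements satisfied.

Notice: 25 days given; 20 required. Satisfied.
Quorum: 50% of 15,829 = 7,914.50, rounded up to 7,915; 7,926 present. Satisfied.
Vote: requires three-fourths of the votes cast (7,926 − 396 abstaining = 7,530); 3/4 of 7530 = 5647.50, rounded up to 5648, so 5,648 needed; 5,657 in favor. Satisfied.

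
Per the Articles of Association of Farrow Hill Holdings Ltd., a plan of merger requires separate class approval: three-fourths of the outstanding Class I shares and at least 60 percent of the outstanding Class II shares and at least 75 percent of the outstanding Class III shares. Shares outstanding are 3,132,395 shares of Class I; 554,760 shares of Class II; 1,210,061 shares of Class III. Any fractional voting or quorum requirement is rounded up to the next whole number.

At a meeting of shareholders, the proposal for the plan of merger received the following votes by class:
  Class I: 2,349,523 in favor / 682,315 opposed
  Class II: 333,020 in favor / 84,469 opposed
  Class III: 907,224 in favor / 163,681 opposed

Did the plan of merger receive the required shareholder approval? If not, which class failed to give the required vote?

Not approved — the Class III shares did not give the required vote.

Class I: 3/4 of 3132395 = 2349296.25, rounded up to 2349297; 2,349,297 required, 2,349,523 in favor — approved.
Class II: 3/5 of 554760 = 332856; 332,856 required, 333,020 in favor — approved.
Class III: 3/4 of 1210061 = 907545.75, rounded up to 907546; 907,546 required, 907,224 in favor — not approved.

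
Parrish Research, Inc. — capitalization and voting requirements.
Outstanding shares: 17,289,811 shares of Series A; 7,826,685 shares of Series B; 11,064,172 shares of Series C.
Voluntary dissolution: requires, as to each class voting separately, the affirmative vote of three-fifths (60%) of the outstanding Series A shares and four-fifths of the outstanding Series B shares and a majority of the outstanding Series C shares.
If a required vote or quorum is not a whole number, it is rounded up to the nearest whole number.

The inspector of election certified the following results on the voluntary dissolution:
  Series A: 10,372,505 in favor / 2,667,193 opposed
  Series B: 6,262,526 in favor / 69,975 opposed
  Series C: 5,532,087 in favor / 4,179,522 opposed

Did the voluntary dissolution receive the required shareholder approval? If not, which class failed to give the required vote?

Series A: 3/5 of 17289811 = 10373886.60, rounded up to 10373887; 10,373,887 required, 10,372,505 in favor — not approved.
Series B: 4/5 of 7826685 = 6261348; 6,261,348 required, 6,262,526 in favor — approved.
Series C: a majority of 11064172 is 5532087; 5,532,087 required, 5,532,087 in favor — approved.

Not approved — the Series A shares did not give the required vote.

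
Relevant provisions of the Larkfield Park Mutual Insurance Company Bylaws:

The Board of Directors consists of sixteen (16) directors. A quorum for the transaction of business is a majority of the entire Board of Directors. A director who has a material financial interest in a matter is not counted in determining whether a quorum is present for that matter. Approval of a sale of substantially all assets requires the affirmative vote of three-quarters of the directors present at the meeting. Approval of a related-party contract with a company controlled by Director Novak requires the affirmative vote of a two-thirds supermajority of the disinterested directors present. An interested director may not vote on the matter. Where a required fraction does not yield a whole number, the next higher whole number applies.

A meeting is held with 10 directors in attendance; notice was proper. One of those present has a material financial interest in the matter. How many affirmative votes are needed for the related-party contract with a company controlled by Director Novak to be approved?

6

The related-party contract with a company controlled by Director Novak requires two-thirds of the disinterested directors present (10 − 1 = 9).
2/3 of 9 = 6.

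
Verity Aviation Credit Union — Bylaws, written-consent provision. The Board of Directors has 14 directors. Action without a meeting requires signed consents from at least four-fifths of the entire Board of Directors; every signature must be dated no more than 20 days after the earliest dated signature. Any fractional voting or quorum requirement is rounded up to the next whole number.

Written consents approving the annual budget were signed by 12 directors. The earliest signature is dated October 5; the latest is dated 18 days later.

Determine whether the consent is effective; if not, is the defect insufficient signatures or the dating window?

Signatures required: at least four-fifths of 14 — 4/5 of 14 = 11.20, rounded up to 12, so 12 needed; 12 signed. Sufficient.
Dating window: the latest signature is 18 days after the earliest; the limit is 20 days. Within the window.

Effective — both the signature and dating-window requirements are satisfied.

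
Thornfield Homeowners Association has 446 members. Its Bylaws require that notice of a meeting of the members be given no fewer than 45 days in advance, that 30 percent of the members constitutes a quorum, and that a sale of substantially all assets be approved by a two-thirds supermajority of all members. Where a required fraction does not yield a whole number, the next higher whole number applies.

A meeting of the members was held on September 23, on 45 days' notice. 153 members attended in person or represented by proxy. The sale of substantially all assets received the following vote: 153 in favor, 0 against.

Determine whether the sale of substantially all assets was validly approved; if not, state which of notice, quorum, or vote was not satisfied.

Invalid — vote requirement not satisfied.

Notice: 45 days given; 45 required. Satisfied.
Quorum: 30% of 446 = 133.80, rounded up to 134; 153 present. Satisfied.
Vote: requires two-thirds of all members (446); 2/3 of 446 = 297.33, rounded up to 298, so 298 needed; 153 in favor. Not satisfied.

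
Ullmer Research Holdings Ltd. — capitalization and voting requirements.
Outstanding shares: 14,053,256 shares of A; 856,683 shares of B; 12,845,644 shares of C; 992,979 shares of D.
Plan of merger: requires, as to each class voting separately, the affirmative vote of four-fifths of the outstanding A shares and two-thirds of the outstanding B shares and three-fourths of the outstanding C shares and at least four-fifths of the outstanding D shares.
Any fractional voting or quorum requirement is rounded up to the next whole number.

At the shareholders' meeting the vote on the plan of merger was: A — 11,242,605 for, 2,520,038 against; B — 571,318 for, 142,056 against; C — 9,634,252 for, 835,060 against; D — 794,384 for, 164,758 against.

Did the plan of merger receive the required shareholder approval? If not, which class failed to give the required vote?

Approved — every class gave the required vote.

A: 4/5 of 14053256 = 11242604.80, rounded up to 11242605; 11,242,605 required, 11,242,605 in favor — approved.
B: 2/3 of 856683 = 571122; 571,122 required, 571,318 in favor — approved.
C: 3/4 of 12845644 = 9634233; 9,634,233 required, 9,634,252 in favor — approved.
D: 4/5 of 992979 = 794383.20, rounded up to 794384; 794,384 required, 794,384 in favor — approved.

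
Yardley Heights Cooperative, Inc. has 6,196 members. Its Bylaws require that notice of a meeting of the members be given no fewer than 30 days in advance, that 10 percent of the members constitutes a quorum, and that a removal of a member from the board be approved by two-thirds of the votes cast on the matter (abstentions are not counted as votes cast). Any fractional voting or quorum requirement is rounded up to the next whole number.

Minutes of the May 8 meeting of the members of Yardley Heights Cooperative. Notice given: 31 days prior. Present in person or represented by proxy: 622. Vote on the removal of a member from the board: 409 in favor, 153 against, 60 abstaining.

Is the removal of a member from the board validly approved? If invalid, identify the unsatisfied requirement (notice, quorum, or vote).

Valid — all requirements satisfied.

Notice: 31 days given; 30 required. Satisfied.
Quorum: 10% of 6,196 = 619.60, rounded up to 620; 622 present. Satisfied.
Vote: requires two-thirds of the votes cast (622 − 60 abstaining = 562); 2/3 of 562 = 374.67, rounded up to 375, so 375 needed; 409 in favor. Satisfied.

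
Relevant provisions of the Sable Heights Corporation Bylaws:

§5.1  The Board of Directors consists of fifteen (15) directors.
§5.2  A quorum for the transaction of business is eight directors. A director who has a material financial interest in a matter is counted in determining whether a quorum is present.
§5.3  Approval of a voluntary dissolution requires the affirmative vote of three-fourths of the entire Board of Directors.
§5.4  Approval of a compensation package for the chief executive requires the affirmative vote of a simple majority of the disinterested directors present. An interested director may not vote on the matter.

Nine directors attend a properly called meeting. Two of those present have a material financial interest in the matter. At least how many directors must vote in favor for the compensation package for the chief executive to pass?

The compensation package for the chief executive requires a majority of the disinterested directors present (9 − 2 = 7).
A majority of 7 is 4.

4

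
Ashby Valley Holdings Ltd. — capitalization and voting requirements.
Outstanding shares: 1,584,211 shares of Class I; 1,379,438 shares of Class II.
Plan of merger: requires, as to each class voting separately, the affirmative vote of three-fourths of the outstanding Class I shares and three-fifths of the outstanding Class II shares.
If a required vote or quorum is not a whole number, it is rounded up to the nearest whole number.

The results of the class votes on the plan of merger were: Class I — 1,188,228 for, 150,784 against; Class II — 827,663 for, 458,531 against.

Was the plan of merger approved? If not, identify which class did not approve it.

Approved — every class gave the required vote.

Class I: 3/4 of 1584211 = 1188158.25, rounded up to 1188159; 1,188,159 required, 1,188,228 in favor — approved.
Class II: 3/5 of 1379438 = 827662.80, rounded up to 827663; 827,663 required, 827,663 in favor — approved.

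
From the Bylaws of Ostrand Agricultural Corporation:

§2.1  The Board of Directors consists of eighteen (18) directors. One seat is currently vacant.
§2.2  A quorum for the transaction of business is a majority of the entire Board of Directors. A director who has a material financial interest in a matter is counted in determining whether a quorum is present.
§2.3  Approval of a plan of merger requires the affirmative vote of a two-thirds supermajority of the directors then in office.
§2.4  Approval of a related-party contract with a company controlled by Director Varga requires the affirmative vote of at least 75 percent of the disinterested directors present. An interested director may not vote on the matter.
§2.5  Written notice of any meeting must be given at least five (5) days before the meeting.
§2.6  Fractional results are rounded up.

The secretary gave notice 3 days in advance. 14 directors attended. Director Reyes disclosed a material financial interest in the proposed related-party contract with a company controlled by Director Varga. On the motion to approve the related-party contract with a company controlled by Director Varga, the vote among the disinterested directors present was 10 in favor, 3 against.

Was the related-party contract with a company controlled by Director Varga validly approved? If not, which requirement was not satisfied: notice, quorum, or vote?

Invalid — notice requirement not satisfied.

Notice: 3 days given; 5 required (3 < 5). Not satisfied.
Quorum: 14 present (interested directors count toward quorum); quorum is 10. Satisfied.
Vote: the related-party contract with a company controlled by Director Varga requires three-fourths of the disinterested directors present (14 − 1 = 13). 3/4 of 13 = 9.75, rounded up to 10, so 10 affirmative votes are needed; 10 voted in favor. Satisfied.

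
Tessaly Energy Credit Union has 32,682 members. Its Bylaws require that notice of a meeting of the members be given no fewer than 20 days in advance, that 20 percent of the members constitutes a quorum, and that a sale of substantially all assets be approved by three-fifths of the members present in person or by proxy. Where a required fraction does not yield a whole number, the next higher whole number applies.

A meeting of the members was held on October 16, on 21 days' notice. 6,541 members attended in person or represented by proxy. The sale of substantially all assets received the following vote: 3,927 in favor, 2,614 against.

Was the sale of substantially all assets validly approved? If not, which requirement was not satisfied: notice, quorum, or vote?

Notice: 21 days given; 20 required. Satisfied.
Quorum: 20% of 32,682 = 6,536.40, rounded up to 6,537; 6,541 present. Satisfied.
Vote: requires three-fifths of those present (6,541); 3/5 of 6541 = 3924.60, rounded up to 3925, so 3,925 needed; 3,927 in favor. Satisfied.

Valid — all requirements satisfied.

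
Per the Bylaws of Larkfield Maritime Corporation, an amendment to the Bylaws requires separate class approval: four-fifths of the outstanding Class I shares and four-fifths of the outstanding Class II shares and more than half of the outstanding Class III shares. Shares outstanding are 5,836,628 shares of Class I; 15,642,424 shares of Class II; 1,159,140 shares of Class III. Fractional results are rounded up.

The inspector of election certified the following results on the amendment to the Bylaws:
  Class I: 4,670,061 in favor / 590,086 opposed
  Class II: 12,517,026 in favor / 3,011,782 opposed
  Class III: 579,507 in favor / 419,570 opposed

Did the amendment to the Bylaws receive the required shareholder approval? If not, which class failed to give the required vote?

Class I: 4/5 of 5836628 = 4669302.40, rounded up to 4669303; 4,669,303 required, 4,670,061 in favor — approved.
Class II: 4/5 of 15642424 = 12513939.20, rounded up to 12513940; 12,513,940 required, 12,517,026 in favor — approved.
Class III: a majority of 1159140 is 579571; 579,571 required, 579,507 in favor — not approved.

Not approved — the Class III shares did not give the required vote.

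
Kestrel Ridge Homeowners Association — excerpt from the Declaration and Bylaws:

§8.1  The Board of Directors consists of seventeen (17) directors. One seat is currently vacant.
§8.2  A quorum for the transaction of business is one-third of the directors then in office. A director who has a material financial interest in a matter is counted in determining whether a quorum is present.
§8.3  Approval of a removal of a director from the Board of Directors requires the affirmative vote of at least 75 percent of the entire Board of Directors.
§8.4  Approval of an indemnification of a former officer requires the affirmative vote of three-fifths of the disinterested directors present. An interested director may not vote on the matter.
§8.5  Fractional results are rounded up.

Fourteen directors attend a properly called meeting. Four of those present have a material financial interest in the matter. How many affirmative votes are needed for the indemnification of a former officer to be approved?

The indemnification of a former officer requires three-fifths of the disinterested directors present (14 − 4 = 10).
3/5 of 10 = 6.

6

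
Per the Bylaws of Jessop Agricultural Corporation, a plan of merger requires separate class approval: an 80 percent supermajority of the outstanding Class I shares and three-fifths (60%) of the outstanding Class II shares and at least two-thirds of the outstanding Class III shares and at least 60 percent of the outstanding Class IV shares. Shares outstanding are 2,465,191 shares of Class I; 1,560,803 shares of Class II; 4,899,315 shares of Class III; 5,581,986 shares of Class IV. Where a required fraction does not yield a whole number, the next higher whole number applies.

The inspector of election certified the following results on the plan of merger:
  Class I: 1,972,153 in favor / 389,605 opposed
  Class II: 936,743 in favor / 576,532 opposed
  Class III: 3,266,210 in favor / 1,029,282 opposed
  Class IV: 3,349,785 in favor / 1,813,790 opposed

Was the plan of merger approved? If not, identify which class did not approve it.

Class I: 4/5 of 2465191 = 1972152.80, rounded up to 1972153; 1,972,153 required, 1,972,153 in favor — approved.
Class II: 3/5 of 1560803 = 936481.80, rounded up to 936482; 936,482 required, 936,743 in favor — approved.
Class III: 2/3 of 4899315 = 3266210; 3,266,210 required, 3,266,210 in favor — approved.
Class IV: 3/5 of 5581986 = 3349191.60, rounded up to 3349192; 3,349,192 required, 3,349,785 in favor — approved.

Approved — every class gave the required vote.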